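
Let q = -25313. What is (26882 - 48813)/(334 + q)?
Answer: 21931/24979 ≈ 0.87798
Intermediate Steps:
(26882 - 48813)/(334 + q) = (26882 - 48813)/(334 - 25313) = -21931/(-24979) = -21931*(-1/24979) = 21931/24979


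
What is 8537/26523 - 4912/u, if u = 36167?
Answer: 178476703/959257341 ≈ 0.18606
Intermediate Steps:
8537/26523 - 4912/u = 8537/26523 - 4912/36167 = 178476703/959257341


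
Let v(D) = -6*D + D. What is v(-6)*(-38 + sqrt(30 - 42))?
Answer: -1140 + 60*I*sqrt(3) ≈ -1140.0 + 103.92*I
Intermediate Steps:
v(D) = -5*D
v(-6)*(-38 + sqrt(30 - 42)) = (-5*(-6))*(-38 + sqrt(30 - 42)) = 30*(-38 + sqrt(-12)) = 30*(-38 + 2*I*sqrt(3)) = -1140 + 60*I*sqrt(3)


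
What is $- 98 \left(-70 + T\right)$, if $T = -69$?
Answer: $13622$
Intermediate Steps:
$- 98 \left(-70 + T\right) = - 98 \left(-70 - 69\right) = \left(-98\right) \left(-139\right) = 13622$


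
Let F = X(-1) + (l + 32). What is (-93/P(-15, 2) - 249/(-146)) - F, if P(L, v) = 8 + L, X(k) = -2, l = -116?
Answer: 103213/1022 ≈ 100.99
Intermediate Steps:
F = -86 (F = -2 + (-116 + 32) = -2 - 84 = -86)
(-93/P(-15, 2) - 249/(-146)) - F = (-93/(8 - 15) - 249/(-146)) - 1*(-86) = (-93/(-7) - 249*(-1/146)) + 86 = (-93*(-⅐) + 249/146) + 86 = (93/7 + 249/146) + 86 = 15321/1022 + 86 = 103213/1022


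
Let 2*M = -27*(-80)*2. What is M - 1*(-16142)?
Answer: 18302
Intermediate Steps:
M = 2160 (M = (-27*(-80)*2)/2 = (2160*2)/2 = (1/2)*4320 = 2160)
M - 1*(-16142) = 2160 - 1*(-16142) = 2160 + 16142 = 18302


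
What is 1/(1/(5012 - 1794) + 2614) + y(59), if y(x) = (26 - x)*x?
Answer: -16377874573/8411853 ≈ -1947.0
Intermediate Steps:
y(x) = x*(26 - x)
1/(1/(5012 - 1794) + 2614) + y(59) = 1/(1/(5012 - 1794) + 2614) + 59*(26 - 1*59) = 1/(1/3218 + 2614) + 59*(26 - 59) = 1/(1/3218 + 2614) + 59*(-33) = 1/(8411853/3218) - 1947 = 3218/8411853 - 1947 = -16377874573/8411853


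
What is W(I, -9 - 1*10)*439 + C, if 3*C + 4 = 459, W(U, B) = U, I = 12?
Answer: 16259/3 ≈ 5419.7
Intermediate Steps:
C = 455/3 (C = -4/3 + (⅓)*459 = -4/3 + 153 = 455/3 ≈ 151.67)
W(I, -9 - 1*10)*439 + C = 12*439 + 455/3 = 5268 + 455/3 = 16259/3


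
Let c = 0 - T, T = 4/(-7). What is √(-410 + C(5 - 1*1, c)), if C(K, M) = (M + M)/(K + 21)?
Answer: I*√502194/35 ≈ 20.247*I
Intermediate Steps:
T = -4/7 (T = 4*(-⅐) = -4/7 ≈ -0.57143)
c = 4/7 (c = 0 - 1*(-4/7) = 0 + 4/7 = 4/7 ≈ 0.57143)
C(K, M) = 2*M/(21 + K) (C(K, M) = (2*M)/(21 + K) = 2*M/(21 + K))
√(-410 + C(5 - 1*1, c)) = √(-410 + 2*(4/7)/(21 + (5 - 1*1))) = √(-410 + 2*(4/7)/(21 + (5 - 1))) = √(-410 + 2*(4/7)/(21 + 4)) = √(-410 + 2*(4/7)/25) = √(-410 + 2*(4/7)*(1/25)) = √(-410 + 8/175) = √(-71742/175) = I*√502194/35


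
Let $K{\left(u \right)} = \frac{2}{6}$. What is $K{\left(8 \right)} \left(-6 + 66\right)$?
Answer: $20$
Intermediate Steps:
$K{\left(u \right)} = \frac{1}{3}$ ($K{\left(u \right)} = 2 \cdot \frac{1}{6} = \frac{1}{3}$)
$K{\left(8 \right)} \left(-6 + 66\right) = \frac{-6 + 66}{3} = \frac{1}{3} \cdot 60 = 20$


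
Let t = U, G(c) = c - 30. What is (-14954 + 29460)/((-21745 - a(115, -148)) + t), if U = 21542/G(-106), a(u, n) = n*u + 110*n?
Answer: 986408/774969 ≈ 1.2728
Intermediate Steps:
G(c) = -30 + c
a(u, n) = 110*n + n*u
U = -10771/68 (U = 21542/(-30 - 106) = 21542/(-136) = 21542*(-1/136) = -10771/68 ≈ -158.40)
t = -10771/68 ≈ -158.40
(-14954 + 29460)/((-21745 - a(115, -148)) + t) = (-14954 + 29460)/((-21745 - (-148)*(110 + 115)) - 10771/68) = 14506/((-21745 - (-148)*225) - 10771/68) = 14506/((-21745 - 1*(-33300)) - 10771/68) = 14506/((-21745 + 33300) - 10771/68) = 14506/(11555 - 10771/68) = 14506/(774969/68) = 14506*(68/774969) = 986408/774969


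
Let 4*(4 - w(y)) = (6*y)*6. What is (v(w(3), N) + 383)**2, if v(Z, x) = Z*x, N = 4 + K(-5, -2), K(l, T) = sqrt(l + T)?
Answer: 80978 - 13386*I*sqrt(7) ≈ 80978.0 - 35416.0*I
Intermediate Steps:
K(l, T) = sqrt(T + l)
w(y) = 4 - 9*y (w(y) = 4 - 6*y*6/4 = 4 - 9*y)
N = 4 + I*sqrt(7) (N = 4 + sqrt(-2 - 5) = 4 + sqrt(-7) = 4 + I*sqrt(7) ≈ 4.0 + 2.6458*I)
(v(w(3), N) + 383)**2 = ((4 - 9*3)*(4 + I*sqrt(7)) + 383)**2 = ((4 - 27)*(4 + I*sqrt(7)) + 383)**2 = (-23*(4 + I*sqrt(7)) + 383)**2 = ((-92 - 23*I*sqrt(7)) + 383)**2 = (291 - 23*I*sqrt(7))**2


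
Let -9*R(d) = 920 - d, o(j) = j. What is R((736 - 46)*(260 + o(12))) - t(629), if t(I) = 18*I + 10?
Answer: 84772/9 ≈ 9419.1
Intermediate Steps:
R(d) = -920/9 + d/9 (R(d) = -(920 - d)/9 = -920/9 + d/9)
t(I) = 10 + 18*I
R((736 - 46)*(260 + o(12))) - t(629) = (-920/9 + ((736 - 46)*(260 + 12))/9) - (10 + 18*629) = (-920/9 + (690*272)/9) - (10 + 11322) = (-920/9 + (⅑)*187680) - 1*11332 = (-920/9 + 62560/3) - 11332 = 186760/9 - 11332 = 84772/9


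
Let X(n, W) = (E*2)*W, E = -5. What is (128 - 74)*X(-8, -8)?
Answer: 4320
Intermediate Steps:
X(n, W) = -10*W (X(n, W) = (-5*2)*W = -10*W)
(128 - 74)*X(-8, -8) = (128 - 74)*(-10*(-8)) = 54*80 = 4320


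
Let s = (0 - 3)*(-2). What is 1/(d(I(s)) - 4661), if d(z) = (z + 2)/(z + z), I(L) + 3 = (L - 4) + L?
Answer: -10/46603 ≈ -0.00021458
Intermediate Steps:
s = 6 (s = -3*(-2) = 6)
I(L) = -7 + 2*L (I(L) = -3 + ((L - 4) + L) = -3 + ((-4 + L) + L) = -3 + (-4 + 2*L) = -7 + 2*L)
d(z) = (2 + z)/(2*z) (d(z) = (2 + z)/((2*z)) = (2 + z)*(1/(2*z)) = (2 + z)/(2*z))
1/(d(I(s)) - 4661) = 1/((2 + (-7 + 2*6))/(2*(-7 + 2*6)) - 4661) = 1/((2 + (-7 + 12))/(2*(-7 + 12)) - 4661) = 1/((½)*(2 + 5)/5 - 4661) = 1/((½)*(⅕)*7 - 4661) = 1/(7/10 - 4661) = 1/(-46603/10) = -10/46603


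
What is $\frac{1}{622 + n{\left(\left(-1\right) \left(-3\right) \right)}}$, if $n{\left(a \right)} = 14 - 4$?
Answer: $\frac{1}{632} \approx 0.0015823$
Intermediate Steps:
$n{\left(a \right)} = 10$ ($n{\left(a \right)} = 14 - 4 = 10$)
$\frac{1}{622 + n{\left(\left(-1\right) \left(-3\right) \right)}} = \frac{1}{622 + 10} = \frac{1}{632}$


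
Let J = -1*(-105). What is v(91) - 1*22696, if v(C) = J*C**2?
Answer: 846809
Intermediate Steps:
J = 105
v(C) = 105*C**2
v(91) - 1*22696 = 105*91**2 - 1*22696 = 105*8281 - 22696 = 869505 - 22696 = 846809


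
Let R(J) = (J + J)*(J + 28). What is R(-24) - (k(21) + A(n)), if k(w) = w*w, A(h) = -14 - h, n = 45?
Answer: -574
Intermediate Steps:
k(w) = w²
R(J) = 2*J*(28 + J) (R(J) = (2*J)*(28 + J) = 2*J*(28 + J))
R(-24) - (k(21) + A(n)) = 2*(-24)*(28 - 24) - (21² + (-14 - 1*45)) = 2*(-24)*4 - (441 + (-14 - 45)) = -192 - (441 - 59) = -192 - 1*382 = -192 - 382 = -574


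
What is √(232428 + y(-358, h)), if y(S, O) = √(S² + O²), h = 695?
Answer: √(232428 + √611189) ≈ 482.92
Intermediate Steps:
y(S, O) = √(O² + S²)
√(232428 + y(-358, h)) = √(232428 + √(695² + (-358)²)) = √(232428 + √(483025 + 128164)) = √(232428 + √611189)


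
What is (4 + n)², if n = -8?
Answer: 16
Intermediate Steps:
(4 + n)² = (4 - 8)² = (-4)² = 16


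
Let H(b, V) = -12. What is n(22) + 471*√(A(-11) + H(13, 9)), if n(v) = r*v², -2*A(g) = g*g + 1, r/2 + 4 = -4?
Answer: -7744 + 471*I*√73 ≈ -7744.0 + 4024.2*I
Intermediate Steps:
r = -16 (r = -8 + 2*(-4) = -8 - 8 = -16)
A(g) = -½ - g²/2 (A(g) = -(g*g + 1)/2 = -(g² + 1)/2 = -(1 + g²)/2 = -½ - g²/2)
n(v) = -16*v²
n(22) + 471*√(A(-11) + H(13, 9)) = -16*22² + 471*√((-½ - ½*(-11)²) - 12) = -16*484 + 471*√((-½ - ½*121) - 12) = -7744 + 471*√((-½ - 121/2) - 12) = -7744 + 471*√(-61 - 12) = -7744 + 471*√(-73) = -7744 + 471*(I*√73) = -7744 + 471*I*√73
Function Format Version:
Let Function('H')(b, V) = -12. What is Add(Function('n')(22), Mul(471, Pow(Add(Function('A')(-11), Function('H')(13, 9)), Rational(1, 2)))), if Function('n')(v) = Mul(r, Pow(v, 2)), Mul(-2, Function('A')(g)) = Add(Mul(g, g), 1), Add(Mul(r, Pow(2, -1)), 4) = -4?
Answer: Add(-7744, Mul(471, I, Pow(73, Rational(1, 2)))) ≈ Add(-7744.0, Mul(4024.2, I))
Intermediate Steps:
r = -16 (r = Add(-8, Mul(2, -4)) = Add(-8, -8) = -16)
Function('A')(g) = Add(Rational(-1, 2), Mul(Rational(-1, 2), Pow(g, 2))) (Function('A')(g) = Mul(Rational(-1, 2), Add(Mul(g, g), 1)) = Mul(Rational(-1, 2), Add(Pow(g, 2), 1)) = Mul(Rational(-1, 2), Add(1, Pow(g, 2))) = Add(Rational(-1, 2), Mul(Rational(-1, 2), Pow(g, 2))))
Function('n')(v) = Mul(-16, Pow(v, 2))
Add(Function('n')(22), Mul(471, Pow(Add(Function('A')(-11), Function('H')(13, 9)), Rational(1, 2)))) = Add(Mul(-16, Pow(22, 2)), Mul(471, Pow(Add(Add(Rational(-1, 2), Mul(Rational(-1, 2), Pow(-11, 2))), -12), Rational(1, 2)))) = Add(Mul(-16, 484), Mul(471, Pow(Add(Add(Rational(-1, 2), Mul(Rational(-1, 2), 121)), -12), Rational(1, 2)))) = Add(-7744, Mul(471, Pow(Add(Add(Rational(-1, 2), Rational(-121, 2)), -12), Rational(1, 2)))) = Add(-7744, Mul(471, Pow(Add(-61, -12), Rational(1, 2)))) = Add(-7744, Mul(471, Pow(-73, Rational(1, 2)))) = Add(-7744, Mul(471, Mul(I, Pow(73, Rational(1, 2))))) = Add(-7744, Mul(471, I, Pow(73, Rational(1, 2))))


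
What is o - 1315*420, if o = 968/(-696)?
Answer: -48050221/87 ≈ -5.5230e+5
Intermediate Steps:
o = -121/87 (o = 968*(-1/696) = -121/87 ≈ -1.3908)
o - 1315*420 = -121/87 - 1315*420 = -121/87 - 552300 = -48050221/87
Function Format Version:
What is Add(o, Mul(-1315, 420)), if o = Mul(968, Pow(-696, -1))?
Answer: Rational(-48050221, 87) ≈ -5.5230e+5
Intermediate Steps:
o = Rational(-121, 87) (o = Mul(968, Rational(-1, 696)) = Rational(-121, 87) ≈ -1.3908)
Add(o, Mul(-1315, 420)) = Add(Rational(-121, 87), Mul(-1315, 420)) = Add(Rational(-121, 87), -552300) = Rational(-48050221, 87)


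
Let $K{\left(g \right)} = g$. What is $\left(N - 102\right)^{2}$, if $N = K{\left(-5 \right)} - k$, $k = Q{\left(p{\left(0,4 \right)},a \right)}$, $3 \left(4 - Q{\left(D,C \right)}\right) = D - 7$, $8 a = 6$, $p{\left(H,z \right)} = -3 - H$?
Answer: $\frac{117649}{9} \approx 13072.0$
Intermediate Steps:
$a = \frac{3}{4}$ ($a = \frac{1}{8} \cdot 6 = \frac{3}{4} \approx 0.75$)
$Q{\left(D,C \right)} = \frac{19}{3} - \frac{D}{3}$ ($Q{\left(D,C \right)} = 4 - \frac{D - 7}{3} = 4 - \frac{-7 + D}{3} = 4 - \left(- \frac{7}{3} + \frac{D}{3}\right) = \frac{19}{3} - \frac{D}{3}$)
$k = \frac{22}{3}$ ($k = \frac{19}{3} - \frac{-3 - 0}{3} = \frac{19}{3} - \frac{-3 + 0}{3} = \frac{19}{3} - -1 = \frac{19}{3} + 1 = \frac{22}{3} \approx 7.3333$)
$N = - \frac{37}{3}$ ($N = -5 - \frac{22}{3} = - \frac{37}{3} \approx -12.333$)
$\left(N - 102\right)^{2} = \left(- \frac{37}{3} - 102\right)^{2} = \left(- \frac{343}{3}\right)^{2} = \frac{117649}{9}$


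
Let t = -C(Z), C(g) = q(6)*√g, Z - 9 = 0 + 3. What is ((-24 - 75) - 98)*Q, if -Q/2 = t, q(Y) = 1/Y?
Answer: -394*√3/3 ≈ -227.48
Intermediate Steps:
q(Y) = 1/Y
Z = 12 (Z = 9 + (0 + 3) = 9 + 3 = 12)
C(g) = √g/6
t = -√3/3 (t = -√12/6 = -2*√3/6 = -√3/3 ≈ -0.57735)
Q = 2*√3/3 (Q = -(-2)*√3/3 = 2*√3/3 ≈ 1.1547)
((-24 - 75) - 98)*Q = ((-24 - 75) - 98)*(2*√3/3) = (-99 - 98)*(2*√3/3) = -394*√3/3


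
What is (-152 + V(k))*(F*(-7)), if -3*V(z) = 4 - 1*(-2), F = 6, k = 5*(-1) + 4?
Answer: 6468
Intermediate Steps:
k = -1 (k = -5 + 4 = -1)
V(z) = -2 (V(z) = -(4 - 1*(-2))/3 = -(4 + 2)/3 = -⅓*6 = -2)
(-152 + V(k))*(F*(-7)) = (-152 - 2)*(6*(-7)) = -154*(-42) = 6468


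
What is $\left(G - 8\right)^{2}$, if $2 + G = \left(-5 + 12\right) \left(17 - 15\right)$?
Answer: $16$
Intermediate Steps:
$G = 12$ ($G = -2 + \left(-5 + 12\right) \left(17 - 15\right) = -2 + 7 \cdot 2 = -2 + 14 = 12$)
$\left(G - 8\right)^{2} = \left(12 - 8\right)^{2} = 4^{2} = 16$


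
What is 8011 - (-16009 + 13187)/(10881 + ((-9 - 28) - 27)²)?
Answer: 7057857/881 ≈ 8011.2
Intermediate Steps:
8011 - (-16009 + 13187)/(10881 + ((-9 - 28) - 27)²) = 8011 - (-2822)/(10881 + (-37 - 27)²) = 8011 - (-2822)/(10881 + (-64)²) = 8011 - (-2822)/(10881 + 4096) = 8011 - (-2822)/14977 = 8011 - 1*(-166/881) = 8011 + 166/881 = 7057857/881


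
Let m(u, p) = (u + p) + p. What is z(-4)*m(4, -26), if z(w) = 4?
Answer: -192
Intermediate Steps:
m(u, p) = u + 2*p (m(u, p) = (p + u) + p = u + 2*p)
z(-4)*m(4, -26) = 4*(4 + 2*(-26)) = 4*(4 - 52) = 4*(-48) = -192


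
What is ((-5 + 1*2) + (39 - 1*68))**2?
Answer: 1024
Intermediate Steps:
((-5 + 1*2) + (39 - 1*68))**2 = ((-5 + 2) + (39 - 68))**2 = (-3 - 29)**2 = (-32)**2 = 1024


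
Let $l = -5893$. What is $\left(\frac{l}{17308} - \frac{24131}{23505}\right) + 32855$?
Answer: $\frac{13365664087387}{406824540} \approx 32854.0$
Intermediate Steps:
$\left(\frac{l}{17308} - \frac{24131}{23505}\right) + 32855 = \left(- \frac{5893}{17308} - \frac{24131}{23505}\right) + 32855 = - \frac{556174313}{406824540} + 32855 = \frac{13365664087387}{406824540}$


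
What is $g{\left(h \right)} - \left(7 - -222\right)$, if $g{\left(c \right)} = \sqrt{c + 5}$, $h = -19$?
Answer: $-229 + i \sqrt{14} \approx -229.0 + 3.7417 i$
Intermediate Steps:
$g{\left(c \right)} = \sqrt{5 + c}$
$g{\left(h \right)} - \left(7 - -222\right) = \sqrt{5 - 19} - \left(7 - -222\right) = \sqrt{-14} - \left(7 + 222\right) = i \sqrt{14} - 229 = -229 + i \sqrt{14}$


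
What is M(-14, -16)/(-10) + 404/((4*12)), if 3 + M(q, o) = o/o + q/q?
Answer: 511/60 ≈ 8.5167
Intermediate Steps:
M(q, o) = -1 (M(q, o) = -3 + (o/o + q/q) = -3 + (1 + 1) = -3 + 2 = -1)
M(-14, -16)/(-10) + 404/((4*12)) = -1/(-10) + 404/((4*12)) = -1*(-1/10) + 404/48 = 1/10 + 404*(1/48) = 1/10 + 101/12 = 511/60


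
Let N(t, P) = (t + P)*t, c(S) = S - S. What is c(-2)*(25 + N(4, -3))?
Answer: 0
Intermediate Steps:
c(S) = 0
N(t, P) = t*(P + t) (N(t, P) = (P + t)*t = t*(P + t))
c(-2)*(25 + N(4, -3)) = 0*(25 + 4*(-3 + 4)) = 0*(25 + 4*1) = 0*(25 + 4) = 0*29 = 0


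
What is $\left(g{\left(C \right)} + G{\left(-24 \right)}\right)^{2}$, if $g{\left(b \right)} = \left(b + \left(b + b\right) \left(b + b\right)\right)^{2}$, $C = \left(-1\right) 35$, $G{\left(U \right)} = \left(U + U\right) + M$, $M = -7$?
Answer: $560182271148900$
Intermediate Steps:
$G{\left(U \right)} = -7 + 2 U$ ($G{\left(U \right)} = \left(U + U\right) - 7 = 2 U - 7 = -7 + 2 U$)
$C = -35$
$g{\left(b \right)} = \left(b + 4 b^{2}\right)^{2}$ ($g{\left(b \right)} = \left(b + 2 b 2 b\right)^{2} = \left(b + 4 b^{2}\right)^{2}$)
$\left(g{\left(C \right)} + G{\left(-24 \right)}\right)^{2} = \left(\left(-35\right)^{2} \left(1 + 4 \left(-35\right)\right)^{2} + \left(-7 + 2 \left(-24\right)\right)\right)^{2} = \left(1225 \left(1 - 140\right)^{2} - 55\right)^{2} = \left(1225 \left(-139\right)^{2} - 55\right)^{2} = \left(1225 \cdot 19321 - 55\right)^{2} = \left(23668225 - 55\right)^{2} = 23668170^{2} = 560182271148900$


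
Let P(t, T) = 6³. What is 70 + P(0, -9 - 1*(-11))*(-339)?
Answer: -73154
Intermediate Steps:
P(t, T) = 216
70 + P(0, -9 - 1*(-11))*(-339) = 70 + 216*(-339) = 70 - 73224 = -73154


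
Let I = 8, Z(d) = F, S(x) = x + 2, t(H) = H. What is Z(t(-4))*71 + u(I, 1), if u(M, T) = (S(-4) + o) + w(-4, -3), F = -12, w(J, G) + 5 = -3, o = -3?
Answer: -865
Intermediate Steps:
w(J, G) = -8 (w(J, G) = -5 - 3 = -8)
S(x) = 2 + x
Z(d) = -12
u(M, T) = -13 (u(M, T) = ((2 - 4) - 3) - 8 = (-2 - 3) - 8 = -5 - 8 = -13)
Z(t(-4))*71 + u(I, 1) = -12*71 - 13 = -852 - 13 = -865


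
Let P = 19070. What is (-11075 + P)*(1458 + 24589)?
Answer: 208245765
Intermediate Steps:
(-11075 + P)*(1458 + 24589) = (-11075 + 19070)*(1458 + 24589) = 7995*26047 = 208245765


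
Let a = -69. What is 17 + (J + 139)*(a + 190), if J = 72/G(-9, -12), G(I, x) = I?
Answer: 15868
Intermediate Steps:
J = -8 (J = 72/(-9) = 72*(-⅑) = -8)
17 + (J + 139)*(a + 190) = 17 + (-8 + 139)*(-69 + 190) = 17 + 131*121 = 17 + 15851 = 15868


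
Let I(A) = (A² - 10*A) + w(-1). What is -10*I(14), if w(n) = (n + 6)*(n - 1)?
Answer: -460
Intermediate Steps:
w(n) = (-1 + n)*(6 + n) (w(n) = (6 + n)*(-1 + n) = (-1 + n)*(6 + n))
I(A) = -10 + A² - 10*A (I(A) = (A² - 10*A) + (-6 + (-1)² + 5*(-1)) = (A² - 10*A) + (-6 + 1 - 5) = (A² - 10*A) - 10 = -10 + A² - 10*A)
-10*I(14) = -10*(-10 + 14² - 10*14) = -10*(-10 + 196 - 140) = -10*46 = -460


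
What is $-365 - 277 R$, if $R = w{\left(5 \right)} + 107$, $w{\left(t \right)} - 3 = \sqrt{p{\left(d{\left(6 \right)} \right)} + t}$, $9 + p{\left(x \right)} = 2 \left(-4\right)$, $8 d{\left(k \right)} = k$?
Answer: $-30835 - 554 i \sqrt{3} \approx -30835.0 - 959.56 i$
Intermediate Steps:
$d{\left(k \right)} = \frac{k}{8}$
$p{\left(x \right)} = -17$ ($p{\left(x \right)} = -9 + 2 \left(-4\right) = -9 - 8 = -17$)
$w{\left(t \right)} = 3 + \sqrt{-17 + t}$
$R = 110 + 2 i \sqrt{3}$ ($R = \left(3 + \sqrt{-17 + 5}\right) + 107 = \left(3 + \sqrt{-12}\right) + 107 = \left(3 + 2 i \sqrt{3}\right) + 107 = 110 + 2 i \sqrt{3} \approx 110.0 + 3.4641 i$)
$-365 - 277 R = -365 - 277 \left(110 + 2 i \sqrt{3}\right) = -365 - \left(30470 + 554 i \sqrt{3}\right) = -30835 - 554 i \sqrt{3}$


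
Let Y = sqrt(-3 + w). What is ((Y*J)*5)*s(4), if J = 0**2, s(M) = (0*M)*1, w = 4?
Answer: 0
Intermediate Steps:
s(M) = 0 (s(M) = 0*1 = 0)
Y = 1 (Y = sqrt(-3 + 4) = sqrt(1) = 1)
J = 0
((Y*J)*5)*s(4) = ((1*0)*5)*0 = (0*5)*0 = 0*0 = 0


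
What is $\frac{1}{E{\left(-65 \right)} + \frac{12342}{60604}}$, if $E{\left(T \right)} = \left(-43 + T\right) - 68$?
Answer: $- \frac{30302}{5326981} \approx -0.0056884$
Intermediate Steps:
$E{\left(T \right)} = -111 + T$
$\frac{1}{E{\left(-65 \right)} + \frac{12342}{60604}} = \frac{1}{\left(-111 - 65\right) + \frac{12342}{60604}} = \frac{1}{-176 + 12342 \cdot \frac{1}{60604}} = \frac{1}{-176 + \frac{6171}{30302}} = \frac{1}{- \frac{5326981}{30302}} = - \frac{30302}{5326981}$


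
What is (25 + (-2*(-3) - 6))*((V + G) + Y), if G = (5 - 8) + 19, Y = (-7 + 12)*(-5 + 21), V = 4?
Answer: 2500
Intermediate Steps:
Y = 80 (Y = 5*16 = 80)
G = 16 (G = -3 + 19 = 16)
(25 + (-2*(-3) - 6))*((V + G) + Y) = (25 + (-2*(-3) - 6))*((4 + 16) + 80) = (25 + (6 - 6))*(20 + 80) = (25 + 0)*100 = 25*100 = 2500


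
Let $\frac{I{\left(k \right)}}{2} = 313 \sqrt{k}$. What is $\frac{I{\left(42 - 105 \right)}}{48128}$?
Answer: $\frac{939 i \sqrt{7}}{24064} \approx 0.10324 i$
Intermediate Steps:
$I{\left(k \right)} = 626 \sqrt{k}$ ($I{\left(k \right)} = 2 \cdot 313 \sqrt{k} = 626 \sqrt{k}$)
$\frac{I{\left(42 - 105 \right)}}{48128} = \frac{626 \sqrt{42 - 105}}{48128} = 626 \sqrt{-63} \cdot \frac{1}{48128} = 626 \cdot 3 i \sqrt{7} \cdot \frac{1}{48128} = 1878 i \sqrt{7} \cdot \frac{1}{48128} = \frac{939 i \sqrt{7}}{24064}$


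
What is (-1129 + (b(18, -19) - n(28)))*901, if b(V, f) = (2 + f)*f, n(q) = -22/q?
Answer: -10156973/14 ≈ -7.2550e+5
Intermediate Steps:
b(V, f) = f*(2 + f)
(-1129 + (b(18, -19) - n(28)))*901 = (-1129 + (-19*(2 - 19) - (-22)/28))*901 = (-1129 + (-19*(-17) - (-22)/28))*901 = (-1129 + (323 - 1*(-11/14)))*901 = (-1129 + (323 + 11/14))*901 = (-1129 + 4533/14)*901 = -11273/14*901 = -10156973/14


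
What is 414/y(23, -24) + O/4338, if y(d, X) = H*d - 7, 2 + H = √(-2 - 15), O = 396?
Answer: 2*(-49304*I + 253*√17)/(241*(23*√17 + 53*I)) ≈ -1.7679 - 3.3266*I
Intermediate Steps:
H = -2 + I*√17 (H = -2 + √(-2 - 15) = -2 + √(-17) = -2 + I*√17 ≈ -2.0 + 4.1231*I)
y(d, X) = -7 + d*(-2 + I*√17) (y(d, X) = (-2 + I*√17)*d - 7 = d*(-2 + I*√17) - 7 = -7 + d*(-2 + I*√17))
414/y(23, -24) + O/4338 = 414/(-7 - 1*23*(2 - I*√17)) + 396/4338 = 414/(-7 + (-46 + 23*I*√17)) + 396*(1/4338) = 414/(-53 + 23*I*√17) + 22/241 = 22/241 + 414/(-53 + 23*I*√17)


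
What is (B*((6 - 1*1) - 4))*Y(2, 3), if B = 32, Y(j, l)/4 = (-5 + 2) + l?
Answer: 0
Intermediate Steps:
Y(j, l) = -12 + 4*l (Y(j, l) = 4*((-5 + 2) + l) = 4*(-3 + l) = -12 + 4*l)
(B*((6 - 1*1) - 4))*Y(2, 3) = (32*((6 - 1*1) - 4))*(-12 + 4*3) = (32*((6 - 1) - 4))*(-12 + 12) = (32*(5 - 4))*0 = (32*1)*0 = 32*0 = 0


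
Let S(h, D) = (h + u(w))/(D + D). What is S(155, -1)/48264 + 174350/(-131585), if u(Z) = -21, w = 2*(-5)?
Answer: -1684728919/1270163688 ≈ -1.3264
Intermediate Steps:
w = -10
S(h, D) = (-21 + h)/(2*D) (S(h, D) = (h - 21)/(D + D) = (-21 + h)/((2*D)) = (-21 + h)*(1/(2*D)) = (-21 + h)/(2*D))
S(155, -1)/48264 + 174350/(-131585) = ((½)*(-21 + 155)/(-1))/48264 + 174350/(-131585) = ((½)*(-1)*134)*(1/48264) + 174350*(-1/131585) = -67*1/48264 - 34870/26317 = -67/48264 - 34870/26317 = -1684728919/1270163688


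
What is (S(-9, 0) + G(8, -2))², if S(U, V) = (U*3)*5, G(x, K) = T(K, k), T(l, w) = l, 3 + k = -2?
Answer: 18769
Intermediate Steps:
k = -5 (k = -3 - 2 = -5)
G(x, K) = K
S(U, V) = 15*U (S(U, V) = (3*U)*5 = 15*U)
(S(-9, 0) + G(8, -2))² = (15*(-9) - 2)² = (-135 - 2)² = (-137)² = 18769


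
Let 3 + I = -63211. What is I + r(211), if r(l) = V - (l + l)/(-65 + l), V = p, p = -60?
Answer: -4619213/73 ≈ -63277.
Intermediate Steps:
I = -63214 (I = -3 - 63211 = -63214)
V = -60
r(l) = -60 - 2*l/(-65 + l) (r(l) = -60 - (l + l)/(-65 + l) = -60 - 2*l/(-65 + l))
I + r(211) = -63214 + 2*(1950 - 31*211)/(-65 + 211) = -63214 + 2*(1950 - 6541)/146 = -63214 + 2*(1/146)*(-4591) = -63214 - 4591/73 = -4619213/73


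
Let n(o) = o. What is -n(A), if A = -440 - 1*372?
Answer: 812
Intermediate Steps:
A = -812 (A = -440 - 372 = -812)
-n(A) = -1*(-812) = 812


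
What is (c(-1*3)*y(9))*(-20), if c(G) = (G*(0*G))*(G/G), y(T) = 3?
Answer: 0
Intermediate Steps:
c(G) = 0 (c(G) = (G*0)*1 = 0*1 = 0)
(c(-1*3)*y(9))*(-20) = (0*3)*(-20) = 0*(-20) = 0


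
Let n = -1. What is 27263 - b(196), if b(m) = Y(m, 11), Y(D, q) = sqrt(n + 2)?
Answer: 27262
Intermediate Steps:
Y(D, q) = 1 (Y(D, q) = sqrt(-1 + 2) = sqrt(1) = 1)
b(m) = 1
27263 - b(196) = 27263 - 1*1 = 27263 - 1 = 27262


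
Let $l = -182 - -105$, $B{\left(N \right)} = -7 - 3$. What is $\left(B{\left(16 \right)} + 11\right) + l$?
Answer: $-76$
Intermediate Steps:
$B{\left(N \right)} = -10$
$l = -77$ ($l = -182 + 105 = -77$)
$\left(B{\left(16 \right)} + 11\right) + l = \left(-10 + 11\right) - 77 = 1 - 77 = -76$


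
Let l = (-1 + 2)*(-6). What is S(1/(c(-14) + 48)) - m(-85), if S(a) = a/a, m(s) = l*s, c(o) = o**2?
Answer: -509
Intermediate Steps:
l = -6 (l = 1*(-6) = -6)
m(s) = -6*s
S(a) = 1
S(1/(c(-14) + 48)) - m(-85) = 1 - (-6)*(-85) = 1 - 1*510 = 1 - 510 = -509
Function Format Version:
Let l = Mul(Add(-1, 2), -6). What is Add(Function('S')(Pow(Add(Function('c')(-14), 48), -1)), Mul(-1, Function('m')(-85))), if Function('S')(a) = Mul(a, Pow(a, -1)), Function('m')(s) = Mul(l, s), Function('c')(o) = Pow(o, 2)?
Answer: -509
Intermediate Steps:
l = -6 (l = Mul(1, -6) = -6)
Function('m')(s) = Mul(-6, s)
Function('S')(a) = 1
Add(Function('S')(Pow(Add(Function('c')(-14), 48), -1)), Mul(-1, Function('m')(-85))) = Add(1, Mul(-1, Mul(-6, -85))) = Add(1, Mul(-1, 510)) = Add(1, -510) = -509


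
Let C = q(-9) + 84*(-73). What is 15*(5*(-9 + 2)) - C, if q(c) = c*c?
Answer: 5526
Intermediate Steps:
q(c) = c²
C = -6051 (C = (-9)² + 84*(-73) = 81 - 6132 = -6051)
15*(5*(-9 + 2)) - C = 15*(5*(-9 + 2)) - 1*(-6051) = 15*(5*(-7)) + 6051 = 15*(-35) + 6051 = -525 + 6051 = 5526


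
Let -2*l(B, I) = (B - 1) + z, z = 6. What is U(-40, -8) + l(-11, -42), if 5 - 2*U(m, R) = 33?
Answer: -11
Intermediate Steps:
U(m, R) = -14 (U(m, R) = 5/2 - ½*33 = 5/2 - 33/2 = -14)
l(B, I) = -5/2 - B/2 (l(B, I) = -((B - 1) + 6)/2 = -((-1 + B) + 6)/2 = -(5 + B)/2 = -5/2 - B/2)
U(-40, -8) + l(-11, -42) = -14 + (-5/2 - ½*(-11)) = -14 + (-5/2 + 11/2) = -14 + 3 = -11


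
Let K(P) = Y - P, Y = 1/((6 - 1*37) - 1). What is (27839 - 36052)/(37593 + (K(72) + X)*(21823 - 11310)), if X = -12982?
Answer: 6112/102101907 ≈ 5.9862e-5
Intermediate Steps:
Y = -1/32 (Y = 1/((6 - 37) - 1) = 1/(-31 - 1) = 1/(-32) = -1/32 ≈ -0.031250)
K(P) = -1/32 - P
(27839 - 36052)/(37593 + (K(72) + X)*(21823 - 11310)) = (27839 - 36052)/(37593 + ((-1/32 - 1*72) - 12982)*(21823 - 11310)) = -8213/(37593 + ((-1/32 - 72) - 12982)*10513) = -8213/(37593 + (-2305/32 - 12982)*10513) = -8213/(37593 - 417729/32*10513) = -8213/(37593 - 4391584977/32) = -8213/(-4390382001/32) = -8213*(-32/4390382001) = 6112/102101907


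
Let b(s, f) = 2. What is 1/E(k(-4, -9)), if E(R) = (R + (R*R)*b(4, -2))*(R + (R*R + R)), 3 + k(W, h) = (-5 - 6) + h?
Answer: 1/499905 ≈ 2.0004e-6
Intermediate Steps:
k(W, h) = -14 + h (k(W, h) = -3 + ((-5 - 6) + h) = -3 + (-11 + h) = -14 + h)
E(R) = (R + 2*R**2)*(R**2 + 2*R) (E(R) = (R + (R*R)*2)*(R + (R*R + R)) = (R + R**2*2)*(R + (R**2 + R)) = (R + 2*R**2)*(R + (R + R**2)) = (R + 2*R**2)*(R**2 + 2*R))
1/E(k(-4, -9)) = 1/((-14 - 9)**2*(2 + 2*(-14 - 9)**2 + 5*(-14 - 9))) = 1/((-23)**2*(2 + 2*(-23)**2 + 5*(-23))) = 1/(529*(2 + 2*529 - 115)) = 1/(529*(2 + 1058 - 115)) = 1/(529*945) = 1/499905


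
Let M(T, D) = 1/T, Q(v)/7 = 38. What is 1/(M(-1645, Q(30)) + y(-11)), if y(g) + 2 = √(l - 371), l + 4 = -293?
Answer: -5413695/1818455381 - 5412050*I*√167/1818455381 ≈ -0.0029771 - 0.038461*I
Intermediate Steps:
l = -297 (l = -4 - 293 = -297)
Q(v) = 266 (Q(v) = 7*38 = 266)
y(g) = -2 + 2*I*√167 (y(g) = -2 + √(-297 - 371) = -2 + √(-668) = -2 + 2*I*√167)
1/(M(-1645, Q(30)) + y(-11)) = 1/(1/(-1645) + (-2 + 2*I*√167)) = 1/(-1/1645 + (-2 + 2*I*√167)) = 1/(-3291/1645 + 2*I*√167)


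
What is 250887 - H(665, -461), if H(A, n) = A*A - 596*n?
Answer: -466094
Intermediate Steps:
H(A, n) = A² - 596*n
250887 - H(665, -461) = 250887 - (665² - 596*(-461)) = 250887 - (442225 + 274756) = 250887 - 1*716981 = 250887 - 716981 = -466094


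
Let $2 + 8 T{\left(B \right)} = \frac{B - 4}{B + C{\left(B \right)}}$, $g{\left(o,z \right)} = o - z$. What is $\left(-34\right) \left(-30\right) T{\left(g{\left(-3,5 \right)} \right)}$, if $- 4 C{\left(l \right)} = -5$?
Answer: $- \frac{85}{3} \approx -28.333$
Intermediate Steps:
$C{\left(l \right)} = \frac{5}{4}$ ($C{\left(l \right)} = \left(- \frac{1}{4}\right) \left(-5\right) = \frac{5}{4}$)
$T{\left(B \right)} = - \frac{1}{4} + \frac{-4 + B}{8 \left(\frac{5}{4} + B\right)}$ ($T{\left(B \right)} = - \frac{1}{4} + \frac{\left(B - 4\right) \frac{1}{B + \frac{5}{4}}}{8} = - \frac{1}{4} + \frac{\left(-4 + B\right) \frac{1}{\frac{5}{4} + B}}{8} = - \frac{1}{4} + \frac{\frac{1}{\frac{5}{4} + B} \left(-4 + B\right)}{8} = - \frac{1}{4} + \frac{-4 + B}{8 \left(\frac{5}{4} + B\right)}$)
$\left(-34\right) \left(-30\right) T{\left(g{\left(-3,5 \right)} \right)} = \left(-34\right) \left(-30\right) \frac{-13 - 2 \left(-3 - 5\right)}{4 \left(5 + 4 \left(-3 - 5\right)\right)} = 1020 \frac{-13 - 2 \left(-3 - 5\right)}{4 \left(5 + 4 \left(-3 - 5\right)\right)} = 1020 \frac{-13 - -16}{4 \left(5 + 4 \left(-8\right)\right)} = 1020 \frac{-13 + 16}{4 \left(5 - 32\right)} = 1020 \cdot \frac{1}{4} \frac{1}{-27} \cdot 3 = 1020 \cdot \frac{1}{4} \left(- \frac{1}{27}\right) 3 = 1020 \left(- \frac{1}{36}\right) = - \frac{85}{3}$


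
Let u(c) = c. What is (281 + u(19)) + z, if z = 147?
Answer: 447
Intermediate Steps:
(281 + u(19)) + z = (281 + 19) + 147 = 300 + 147 = 447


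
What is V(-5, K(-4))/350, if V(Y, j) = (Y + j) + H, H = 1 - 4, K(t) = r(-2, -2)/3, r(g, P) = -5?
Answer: -29/1050 ≈ -0.027619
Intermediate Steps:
K(t) = -5/3
H = -3
V(Y, j) = -3 + Y + j (V(Y, j) = (Y + j) - 3 = -3 + Y + j)
V(-5, K(-4))/350 = (-3 - 5 - 5/3)/350 = -29/3*1/350 = -29/1050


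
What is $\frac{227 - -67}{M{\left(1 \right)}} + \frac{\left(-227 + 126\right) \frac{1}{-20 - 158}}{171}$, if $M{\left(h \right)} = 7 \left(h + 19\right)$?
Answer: $\frac{160052}{76095} \approx 2.1033$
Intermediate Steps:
$M{\left(h \right)} = 133 + 7 h$ ($M{\left(h \right)} = 7 \left(19 + h\right) = 133 + 7 h$)
$\frac{227 - -67}{M{\left(1 \right)}} + \frac{\left(-227 + 126\right) \frac{1}{-20 - 158}}{171} = \frac{227 - -67}{133 + 7 \cdot 1} + \frac{\left(-227 + 126\right) \frac{1}{-20 - 158}}{171} = \frac{227 + 67}{133 + 7} + - \frac{101}{-178} \cdot \frac{1}{171} = \frac{294}{140} + \left(-101\right) \left(- \frac{1}{178}\right) \frac{1}{171} = 294 \cdot \frac{1}{140} + \frac{101}{178} \cdot \frac{1}{171} = \frac{21}{10} + \frac{101}{30438} = \frac{160052}{76095}$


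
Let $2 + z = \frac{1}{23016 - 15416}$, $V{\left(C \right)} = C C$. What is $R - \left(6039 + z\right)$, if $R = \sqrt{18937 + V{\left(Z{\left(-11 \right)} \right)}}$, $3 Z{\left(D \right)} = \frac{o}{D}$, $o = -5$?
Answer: $- \frac{45881201}{7600} + \frac{\sqrt{20622418}}{33} \approx -5899.4$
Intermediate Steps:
$Z{\left(D \right)} = - \frac{5}{3 D}$ ($Z{\left(D \right)} = \frac{\left(-5\right) \frac{1}{D}}{3} = - \frac{5}{3 D}$)
$V{\left(C \right)} = C^{2}$
$z = - \frac{15199}{7600}$ ($z = -2 + \frac{1}{23016 - 15416} = -2 + \frac{1}{7600} = - \frac{15199}{7600} \approx -1.9999$)
$R = \frac{\sqrt{20622418}}{33}$ ($R = \sqrt{18937 + \left(- \frac{5}{3 \left(-11\right)}\right)^{2}} = \sqrt{18937 + \left(\left(- \frac{5}{3}\right) \left(- \frac{1}{11}\right)\right)^{2}} = \sqrt{18937 + \left(\frac{5}{33}\right)^{2}} = \sqrt{18937 + \frac{25}{1089}} = \sqrt{\frac{20622418}{1089}} = \frac{\sqrt{20622418}}{33} \approx 137.61$)
$R - \left(6039 + z\right) = \frac{\sqrt{20622418}}{33} - \frac{45881201}{7600} = - \frac{45881201}{7600} + \frac{\sqrt{20622418}}{33}$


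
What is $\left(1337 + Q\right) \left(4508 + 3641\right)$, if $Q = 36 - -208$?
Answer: $12883569$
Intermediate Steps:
$Q = 244$ ($Q = 36 + 208 = 244$)
$\left(1337 + Q\right) \left(4508 + 3641\right) = \left(1337 + 244\right) \left(4508 + 3641\right) = 1581 \cdot 8149 = 12883569$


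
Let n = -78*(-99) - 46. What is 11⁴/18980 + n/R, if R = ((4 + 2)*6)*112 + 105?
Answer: 206260297/78520260 ≈ 2.6268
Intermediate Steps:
n = 7676 (n = 7722 - 46 = 7676)
R = 4137 (R = (6*6)*112 + 105 = 36*112 + 105 = 4032 + 105 = 4137)
11⁴/18980 + n/R = 11⁴/18980 + 7676/4137 = 14641*(1/18980) + 7676*(1/4137) = 14641/18980 + 7676/4137 = 206260297/78520260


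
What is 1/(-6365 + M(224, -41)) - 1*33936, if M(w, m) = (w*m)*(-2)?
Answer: -407333807/12003 ≈ -33936.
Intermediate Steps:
M(w, m) = -2*m*w (M(w, m) = (m*w)*(-2) = -2*m*w)
1/(-6365 + M(224, -41)) - 1*33936 = 1/(-6365 - 2*(-41)*224) - 1*33936 = 1/(-6365 + 18368) - 33936 = 1/12003 - 33936 = -407333807/12003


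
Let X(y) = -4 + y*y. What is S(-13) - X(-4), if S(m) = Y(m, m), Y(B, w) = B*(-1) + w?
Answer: -12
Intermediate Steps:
X(y) = -4 + y²
Y(B, w) = w - B (Y(B, w) = -B + w = w - B)
S(m) = 0 (S(m) = m - m = 0)
S(-13) - X(-4) = 0 - (-4 + (-4)²) = 0 - (-4 + 16) = 0 - 1*12 = 0 - 12 = -12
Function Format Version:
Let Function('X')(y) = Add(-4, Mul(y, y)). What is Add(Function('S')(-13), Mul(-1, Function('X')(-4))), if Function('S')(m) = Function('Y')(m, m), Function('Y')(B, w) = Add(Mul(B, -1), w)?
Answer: -12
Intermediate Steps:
Function('X')(y) = Add(-4, Pow(y, 2))
Function('Y')(B, w) = Add(w, Mul(-1, B)) (Function('Y')(B, w) = Add(Mul(-1, B), w) = Add(w, Mul(-1, B)))
Function('S')(m) = 0 (Function('S')(m) = Add(m, Mul(-1, m)) = 0)
Add(Function('S')(-13), Mul(-1, Function('X')(-4))) = Add(0, Mul(-1, Add(-4, Pow(-4, 2)))) = Add(0, Mul(-1, Add(-4, 16))) = Add(0, Mul(-1, 12)) = Add(0, -12) = -12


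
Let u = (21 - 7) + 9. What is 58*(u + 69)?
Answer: 5336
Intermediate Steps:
u = 23 (u = 14 + 9 = 23)
58*(u + 69) = 58*(23 + 69) = 58*92 = 5336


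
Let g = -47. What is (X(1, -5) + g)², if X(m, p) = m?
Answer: 2116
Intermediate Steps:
(X(1, -5) + g)² = (1 - 47)² = (-46)² = 2116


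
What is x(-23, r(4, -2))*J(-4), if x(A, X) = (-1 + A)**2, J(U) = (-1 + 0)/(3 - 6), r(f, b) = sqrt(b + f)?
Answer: 192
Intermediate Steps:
J(U) = 1/3 (J(U) = -1/(-3) = -1*(-1/3) = 1/3)
x(-23, r(4, -2))*J(-4) = (-1 - 23)**2*(1/3) = (-24)**2*(1/3) = 576*(1/3) = 192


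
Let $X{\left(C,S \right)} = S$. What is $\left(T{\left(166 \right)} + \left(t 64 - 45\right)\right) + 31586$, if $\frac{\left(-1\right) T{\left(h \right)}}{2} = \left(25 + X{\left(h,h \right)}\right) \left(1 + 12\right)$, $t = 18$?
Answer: $27727$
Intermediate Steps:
$T{\left(h \right)} = -650 - 26 h$ ($T{\left(h \right)} = - 2 \left(25 + h\right) \left(1 + 12\right) = - 2 \left(25 + h\right) 13 = - 2 \left(325 + 13 h\right) = -650 - 26 h$)
$\left(T{\left(166 \right)} + \left(t 64 - 45\right)\right) + 31586 = \left(\left(-650 - 4316\right) + \left(18 \cdot 64 - 45\right)\right) + 31586 = \left(\left(-650 - 4316\right) + \left(1152 - 45\right)\right) + 31586 = \left(-4966 + 1107\right) + 31586 = -3859 + 31586 = 27727$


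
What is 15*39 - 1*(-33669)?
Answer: 34254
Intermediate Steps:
15*39 - 1*(-33669) = 585 + 33669 = 34254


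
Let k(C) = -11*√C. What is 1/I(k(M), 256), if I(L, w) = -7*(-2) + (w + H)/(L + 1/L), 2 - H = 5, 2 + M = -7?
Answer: 16572416/301719625 - 9083712*I/301719625 ≈ 0.054927 - 0.030106*I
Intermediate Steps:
M = -9 (M = -2 - 7 = -9)
H = -3 (H = 2 - 1*5 = 2 - 5 = -3)
I(L, w) = 14 + (-3 + w)/(L + 1/L) (I(L, w) = -7*(-2) + (w - 3)/(L + 1/L) = 14 + (-3 + w)/(L + 1/L))
1/I(k(M), 256) = 1/((14 - (-33)*√(-9) + 14*(-33*I)² - 33*I*256)/(1 + (-33*I)²)) = 1/((14 - (-33)*3*I + 14*(-33*I)² - 33*I*256)/(1 + (-33*I)²)) = 1/((14 - (-99)*I + 14*(-33*I)² - 33*I*256)/(1 + (-33*I)²)) = 1/((14 + 99*I + 14*(-1089) - 8448*I)/(1 - 1089)) = 1/((14 + 99*I - 15246 - 8448*I)/(-1088)) = 1/(-(-15232 - 8349*I)/1088) = 1/(14 + 8349*I/1088) = 1183744*(14 - 8349*I/1088)/301719625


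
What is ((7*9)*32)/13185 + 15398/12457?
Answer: 25348438/18249505 ≈ 1.3890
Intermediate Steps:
((7*9)*32)/13185 + 15398/12457 = (63*32)*(1/13185) + 15398*(1/12457) = 2016*(1/13185) + 15398/12457 = 224/1465 + 15398/12457 = 25348438/18249505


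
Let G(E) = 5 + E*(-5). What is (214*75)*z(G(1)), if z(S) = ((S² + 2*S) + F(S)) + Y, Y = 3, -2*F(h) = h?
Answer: 48150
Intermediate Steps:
F(h) = -h/2
G(E) = 5 - 5*E
z(S) = 3 + S² + 3*S/2 (z(S) = ((S² + 2*S) - S/2) + 3 = (S² + 3*S/2) + 3 = 3 + S² + 3*S/2)
(214*75)*z(G(1)) = (214*75)*(3 + (5 - 5*1)² + 3*(5 - 5*1)/2) = 16050*(3 + (5 - 5)² + 3*(5 - 5)/2) = 16050*(3 + 0² + (3/2)*0) = 16050*(3 + 0 + 0) = 16050*3 = 48150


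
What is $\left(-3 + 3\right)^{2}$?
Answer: $0$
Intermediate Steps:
$\left(-3 + 3\right)^{2} = 0^{2} = 0$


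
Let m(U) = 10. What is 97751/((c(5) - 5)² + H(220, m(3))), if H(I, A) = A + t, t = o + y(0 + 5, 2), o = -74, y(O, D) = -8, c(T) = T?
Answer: -97751/72 ≈ -1357.7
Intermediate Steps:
t = -82 (t = -74 - 8 = -82)
H(I, A) = -82 + A (H(I, A) = A - 82 = -82 + A)
97751/((c(5) - 5)² + H(220, m(3))) = 97751/((5 - 5)² + (-82 + 10)) = 97751/(0² - 72) = 97751/(0 - 72) = 97751/(-72) = 97751*(-1/72) = -97751/72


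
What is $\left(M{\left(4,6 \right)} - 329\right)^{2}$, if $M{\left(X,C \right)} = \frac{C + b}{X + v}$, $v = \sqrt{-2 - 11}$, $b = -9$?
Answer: $\frac{2 \left(- 166314 i + 433951 \sqrt{13}\right)}{- 3 i + 8 \sqrt{13}} \approx 1.0851 \cdot 10^{5} - 245.73 i$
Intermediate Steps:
$v = i \sqrt{13}$ ($v = \sqrt{-13} = i \sqrt{13} \approx 3.6056 i$)
$M{\left(X,C \right)} = \frac{-9 + C}{X + i \sqrt{13}}$ ($M{\left(X,C \right)} = \frac{C - 9}{X + i \sqrt{13}} = \frac{-9 + C}{X + i \sqrt{13}}$)
$\left(M{\left(4,6 \right)} - 329\right)^{2} = \left(\frac{-9 + 6}{4 + i \sqrt{13}} - 329\right)^{2} = \left(\frac{1}{4 + i \sqrt{13}} \left(-3\right) - 329\right)^{2} = \left(- \frac{3}{4 + i \sqrt{13}} - 329\right)^{2} = \left(-329 - \frac{3}{4 + i \sqrt{13}}\right)^{2}$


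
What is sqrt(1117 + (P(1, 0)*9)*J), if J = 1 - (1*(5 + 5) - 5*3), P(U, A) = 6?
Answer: sqrt(1441) ≈ 37.961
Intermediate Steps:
J = 6 (J = 1 - (1*10 - 15) = 1 - (10 - 15) = 1 - 1*(-5) = 1 + 5 = 6)
sqrt(1117 + (P(1, 0)*9)*J) = sqrt(1117 + (6*9)*6) = sqrt(1117 + 54*6) = sqrt(1117 + 324) = sqrt(1441)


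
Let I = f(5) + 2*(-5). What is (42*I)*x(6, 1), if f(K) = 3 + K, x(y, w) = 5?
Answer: -420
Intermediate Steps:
I = -2 (I = (3 + 5) + 2*(-5) = 8 - 10 = -2)
(42*I)*x(6, 1) = (42*(-2))*5 = -84*5 = -420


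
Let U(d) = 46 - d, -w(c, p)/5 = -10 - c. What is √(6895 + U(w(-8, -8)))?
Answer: √6931 ≈ 83.253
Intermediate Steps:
w(c, p) = 50 + 5*c (w(c, p) = -5*(-10 - c) = 50 + 5*c)
√(6895 + U(w(-8, -8))) = √(6895 + (46 - (50 + 5*(-8)))) = √(6895 + (46 - (50 - 40))) = √(6895 + (46 - 1*10)) = √(6895 + (46 - 10)) = √(6895 + 36) = √6931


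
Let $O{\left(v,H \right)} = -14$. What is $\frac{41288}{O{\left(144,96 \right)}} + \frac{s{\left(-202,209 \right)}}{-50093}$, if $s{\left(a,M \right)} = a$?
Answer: $- \frac{1034118478}{350651} \approx -2949.1$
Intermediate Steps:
$\frac{41288}{O{\left(144,96 \right)}} + \frac{s{\left(-202,209 \right)}}{-50093} = \frac{41288}{-14} - \frac{202}{-50093} = 41288 \left(- \frac{1}{14}\right) - - \frac{202}{50093} = - \frac{20644}{7} + \frac{202}{50093} = - \frac{1034118478}{350651}$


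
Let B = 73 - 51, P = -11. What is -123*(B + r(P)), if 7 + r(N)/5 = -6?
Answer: 5289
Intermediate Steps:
B = 22
r(N) = -65 (r(N) = -35 + 5*(-6) = -35 - 30 = -65)
-123*(B + r(P)) = -123*(22 - 65) = -123*(-43) = 5289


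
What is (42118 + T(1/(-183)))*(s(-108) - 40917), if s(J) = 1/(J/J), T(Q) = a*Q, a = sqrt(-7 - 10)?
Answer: -1723300088 + 40916*I*sqrt(17)/183 ≈ -1.7233e+9 + 921.86*I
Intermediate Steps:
a = I*sqrt(17) (a = sqrt(-17) = I*sqrt(17) ≈ 4.1231*I)
T(Q) = I*Q*sqrt(17) (T(Q) = (I*sqrt(17))*Q = I*Q*sqrt(17))
s(J) = 1 (s(J) = 1/1 = 1)
(42118 + T(1/(-183)))*(s(-108) - 40917) = (42118 + I*sqrt(17)/(-183))*(1 - 40917) = (42118 + I*(-1/183)*sqrt(17))*(-40916) = (42118 - I*sqrt(17)/183)*(-40916) = -1723300088 + 40916*I*sqrt(17)/183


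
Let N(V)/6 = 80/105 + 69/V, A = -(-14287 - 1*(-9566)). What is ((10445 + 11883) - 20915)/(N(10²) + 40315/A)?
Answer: 2334770550/28504579 ≈ 81.909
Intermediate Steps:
A = 4721 (A = -(-14287 + 9566) = -1*(-4721) = 4721)
N(V) = 32/7 + 414/V (N(V) = 6*(80/105 + 69/V) = 6*(80*(1/105) + 69/V) = 6*(16/21 + 69/V) = 32/7 + 414/V)
((10445 + 11883) - 20915)/(N(10²) + 40315/A) = ((10445 + 11883) - 20915)/((32/7 + 414/(10²)) + 40315/4721) = (22328 - 20915)/((32/7 + 414/100) + 40315*(1/4721)) = 1413/((32/7 + 414*(1/100)) + 40315/4721) = 1413/((32/7 + 207/50) + 40315/4721) = 1413/(3049/350 + 40315/4721) = 1413/(28504579/1652350) = 1413*(1652350/28504579) = 2334770550/28504579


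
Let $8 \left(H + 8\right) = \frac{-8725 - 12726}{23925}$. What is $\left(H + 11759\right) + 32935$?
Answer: $\frac{8552878949}{191400} \approx 44686.0$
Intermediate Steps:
$H = - \frac{1552651}{191400}$ ($H = -8 + \frac{\left(-8725 - 12726\right) \frac{1}{23925}}{8} = -8 + \frac{\left(-21451\right) \frac{1}{23925}}{8} = -8 + \frac{1}{8} \left(- \frac{21451}{23925}\right) = -8 - \frac{21451}{191400} = - \frac{1552651}{191400} \approx -8.1121$)
$\left(H + 11759\right) + 32935 = \left(- \frac{1552651}{191400} + 11759\right) + 32935 = \frac{2249119949}{191400} + 32935 = \frac{8552878949}{191400}$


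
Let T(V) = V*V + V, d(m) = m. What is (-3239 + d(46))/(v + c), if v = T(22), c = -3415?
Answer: 3193/2909 ≈ 1.0976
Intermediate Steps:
T(V) = V + V² (T(V) = V² + V = V + V²)
v = 506 (v = 22*(1 + 22) = 22*23 = 506)
(-3239 + d(46))/(v + c) = (-3239 + 46)/(506 - 3415) = -3193/(-2909) = -3193*(-1/2909) = 3193/2909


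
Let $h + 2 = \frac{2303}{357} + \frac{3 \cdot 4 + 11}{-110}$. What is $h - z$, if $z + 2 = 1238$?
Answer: $- \frac{6910163}{5610} \approx -1231.8$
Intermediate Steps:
$z = 1236$ ($z = -2 + 1238 = 1236$)
$h = \frac{23797}{5610}$ ($h = -2 + \left(\frac{2303}{357} + \frac{3 \cdot 4 + 11}{-110}\right) = -2 + \left(2303 \cdot \frac{1}{357} + \left(12 + 11\right) \left(- \frac{1}{110}\right)\right) = -2 + \left(\frac{329}{51} + 23 \left(- \frac{1}{110}\right)\right) = -2 + \left(\frac{329}{51} - \frac{23}{110}\right) = -2 + \frac{35017}{5610} = \frac{23797}{5610} \approx 4.2419$)
$h - z = \frac{23797}{5610} - 1236 = - \frac{6910163}{5610}$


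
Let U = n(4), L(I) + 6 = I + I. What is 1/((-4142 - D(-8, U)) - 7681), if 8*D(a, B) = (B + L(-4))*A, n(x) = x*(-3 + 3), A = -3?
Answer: -4/47313 ≈ -8.4543e-5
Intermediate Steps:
L(I) = -6 + 2*I (L(I) = -6 + (I + I) = -6 + 2*I)
n(x) = 0 (n(x) = x*0 = 0)
U = 0
D(a, B) = 21/4 - 3*B/8 (D(a, B) = ((B + (-6 + 2*(-4)))*(-3))/8 = ((B + (-6 - 8))*(-3))/8 = ((B - 14)*(-3))/8 = ((-14 + B)*(-3))/8 = (42 - 3*B)/8 = 21/4 - 3*B/8)
1/((-4142 - D(-8, U)) - 7681) = 1/((-4142 - (21/4 - 3/8*0)) - 7681) = 1/((-4142 - (21/4 + 0)) - 7681) = 1/((-4142 - 1*21/4) - 7681) = 1/((-4142 - 21/4) - 7681) = 1/(-16589/4 - 7681) = 1/(-47313/4) = -4/47313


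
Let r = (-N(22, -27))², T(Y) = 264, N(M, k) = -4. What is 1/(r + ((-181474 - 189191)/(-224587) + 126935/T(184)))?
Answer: 5390088/2686769263 ≈ 0.0020062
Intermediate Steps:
r = 16 (r = (-1*(-4))² = 4² = 16)
1/(r + ((-181474 - 189191)/(-224587) + 126935/T(184))) = 1/(16 + ((-181474 - 189191)/(-224587) + 126935/264)) = 1/(16 + (-370665*(-1/224587) + 126935*(1/264))) = 1/(16 + (370665/224587 + 126935/264)) = 1/(16 + 2600527855/5390088) = 1/(2686769263/5390088) = 5390088/2686769263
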